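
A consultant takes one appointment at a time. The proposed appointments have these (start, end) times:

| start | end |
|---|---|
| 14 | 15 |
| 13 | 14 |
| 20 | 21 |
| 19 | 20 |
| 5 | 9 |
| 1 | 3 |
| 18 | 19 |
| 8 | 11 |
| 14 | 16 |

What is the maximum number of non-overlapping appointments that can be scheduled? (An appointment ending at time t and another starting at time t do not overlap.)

Sort by end time and greedily take each interval whose start is ≥ the last chosen end.
By end time: (1,3), (5,9), (8,11), (13,14), (14,15), (14,16), (18,19), (19,20), (20,21).
Pick (1,3); next start ≥ 3 → (5,9); next start ≥ 9 → (13,14); next start ≥ 14 → (14,15); next start ≥ 15 → (18,19); next start ≥ 19 → (19,20); next start ≥ 20 → (20,21).
Selected 7 appointments.

7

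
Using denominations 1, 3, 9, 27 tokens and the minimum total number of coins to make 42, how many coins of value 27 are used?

42 − 1×27→15 − 1×9→6 − 2×3→0
Count of 27: 1

1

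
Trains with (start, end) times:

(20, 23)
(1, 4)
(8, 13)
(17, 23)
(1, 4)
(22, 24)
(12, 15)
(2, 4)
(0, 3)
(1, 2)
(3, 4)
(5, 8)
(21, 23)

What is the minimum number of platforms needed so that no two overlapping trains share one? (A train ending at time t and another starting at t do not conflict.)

4

Events (time:±→running): 0:+→1 1:+→2 1:+→3 1:+→4 … peak 4.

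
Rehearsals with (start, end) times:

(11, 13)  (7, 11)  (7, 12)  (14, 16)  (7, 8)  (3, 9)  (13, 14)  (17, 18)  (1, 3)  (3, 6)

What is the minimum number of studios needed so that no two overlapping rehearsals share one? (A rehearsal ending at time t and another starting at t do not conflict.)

Events (time:±→running): 1:+→1 3:-→0 3:+→1 3:+→2 6:-→1 7:+→2 7:+→3 7:+→4 … peak 4.

4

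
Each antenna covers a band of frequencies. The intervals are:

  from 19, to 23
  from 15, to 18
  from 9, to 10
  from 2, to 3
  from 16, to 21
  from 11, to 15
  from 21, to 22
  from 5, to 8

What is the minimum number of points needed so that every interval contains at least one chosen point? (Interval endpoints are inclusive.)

5

Sort by right endpoint; whenever an interval is uncovered, place a point at its right end.
By right end: [2,3]  [5,8]  [9,10]  [11,15]  [15,18]  [16,21]  [21,22]  [19,23]
[2,3] uncovered → point at 3; [5,8] uncovered → point at 8; [9,10] uncovered → point at 10; [11,15] uncovered → point at 15; [16,21] uncovered → point at 21.
Points: 3, 8, 10, 15, 21 (5 total).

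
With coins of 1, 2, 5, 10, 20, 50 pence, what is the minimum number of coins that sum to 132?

Greedy: take as many of the largest coin as possible, then repeat with the remainder.
132 − 2×50→32 − 1×20→12 − 1×10→2 − 1×2→0
Total coins = 2 + 1 + 1 + 1 = 5

5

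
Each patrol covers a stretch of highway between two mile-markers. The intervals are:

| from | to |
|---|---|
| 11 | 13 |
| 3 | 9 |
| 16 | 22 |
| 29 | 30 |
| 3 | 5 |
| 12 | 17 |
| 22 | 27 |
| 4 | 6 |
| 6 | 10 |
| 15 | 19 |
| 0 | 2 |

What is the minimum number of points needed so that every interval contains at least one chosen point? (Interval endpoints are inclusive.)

Sort by right endpoint; whenever an interval is uncovered, place a point at its right end.
By right end: [0,2]  [3,5]  [4,6]  [3,9]  [6,10]  [11,13]  [12,17]  [15,19]  [16,22]  [22,27]  [29,30]
[0,2] uncovered → point at 2; [3,5] uncovered → point at 5; [6,10] uncovered → point at 10; [11,13] uncovered → point at 13; [15,19] uncovered → point at 19; [22,27] uncovered → point at 27; [29,30] uncovered → point at 30.
Points: 2, 5, 10, 13, 19, 27, 30 (7 total).

7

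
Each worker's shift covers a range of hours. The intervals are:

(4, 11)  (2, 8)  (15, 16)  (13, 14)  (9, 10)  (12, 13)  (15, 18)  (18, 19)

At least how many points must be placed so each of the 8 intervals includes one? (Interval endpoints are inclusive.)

Process intervals by earliest right end; each time one isn't hit yet, stab at its right endpoint.
By right end: [2,8]  [9,10]  [4,11]  [12,13]  [13,14]  [15,16]  [15,18]  [18,19]
[2,8] uncovered → point at 8; [9,10] uncovered → point at 10; [12,13] uncovered → point at 13; [15,16] uncovered → point at 16; [18,19] uncovered → point at 19.
Points: 8, 10, 13, 16, 19 (5 total).

5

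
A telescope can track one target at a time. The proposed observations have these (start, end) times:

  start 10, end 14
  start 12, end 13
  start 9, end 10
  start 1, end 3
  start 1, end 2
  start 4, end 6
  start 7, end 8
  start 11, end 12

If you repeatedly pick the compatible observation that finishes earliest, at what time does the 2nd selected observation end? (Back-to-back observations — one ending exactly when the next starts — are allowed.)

Order by finish time; keep every interval that doesn't clash with the previous kept one.
Sorted by end: (1,2)  (1,3)  (4,6)  (7,8)  (9,10)  (11,12)  (12,13)  (10,14)
take (1,2); take (4,6); take (7,8); take (9,10); take (11,12); take (12,13); skip (10,14).
Selected: (1,2) (4,6) (7,8) (9,10) (11,12) (12,13)

6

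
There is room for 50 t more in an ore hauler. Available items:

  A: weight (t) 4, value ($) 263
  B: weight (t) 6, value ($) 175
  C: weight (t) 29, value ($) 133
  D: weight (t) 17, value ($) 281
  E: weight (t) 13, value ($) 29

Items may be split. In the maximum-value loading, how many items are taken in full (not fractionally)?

Ratios (sorted): A 65.75, B 29.17, D 16.53, C 4.59, E 2.23
take A (4 @ 263); take B (6 @ 175); take D (17 @ 281); take 23/29 of C → 105.48. Capacity used 50/50.
3 item(s) taken whole; one partial (take 23/29 of C).

3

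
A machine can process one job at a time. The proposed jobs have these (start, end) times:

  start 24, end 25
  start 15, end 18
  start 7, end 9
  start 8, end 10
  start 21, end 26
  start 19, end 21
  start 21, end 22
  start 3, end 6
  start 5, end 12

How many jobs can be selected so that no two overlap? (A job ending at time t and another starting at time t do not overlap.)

6

Sorted by end: (3,6)  (7,9)  (8,10)  (5,12)  (15,18)  (19,21)  (21,22)  (24,25)  (21,26)
take (3,6); take (7,9); take (15,18); take (19,21); take (21,22); take (24,25); skip (21,26).
Selected 6 jobs.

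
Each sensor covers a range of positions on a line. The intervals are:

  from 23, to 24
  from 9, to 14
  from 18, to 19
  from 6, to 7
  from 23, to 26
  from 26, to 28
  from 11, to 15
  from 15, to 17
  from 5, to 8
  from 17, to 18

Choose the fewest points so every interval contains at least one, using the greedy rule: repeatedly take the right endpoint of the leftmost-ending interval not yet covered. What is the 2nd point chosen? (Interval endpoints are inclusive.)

14

By right end: [6,7]  [5,8]  [9,14]  [11,15]  [15,17]  [17,18]  [18,19]  [23,24]  [23,26]  [26,28]
[6,7] uncovered → point at 7; [9,14] uncovered → point at 14; [15,17] uncovered → point at 17; [18,19] uncovered → point at 19; [23,24] uncovered → point at 24; [26,28] uncovered → point at 28.
Points: 7, 14, 17, 19, 24, 28 (6 total).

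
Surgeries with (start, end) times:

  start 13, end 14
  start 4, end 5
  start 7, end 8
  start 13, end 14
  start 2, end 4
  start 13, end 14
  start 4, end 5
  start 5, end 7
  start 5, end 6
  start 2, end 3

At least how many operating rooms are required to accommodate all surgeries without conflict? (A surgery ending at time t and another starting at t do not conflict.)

3

The answer is the maximum number of intervals overlapping at any instant.
Events (time:±→running): 2:+→1 2:+→2 3:-→1 4:-→0 4:+→1 4:+→2 5:-→1 5:-→0 5:+→1 5:+→2 6:-→1 7:-→0 7:+→1 8:-→0 13:+→1 13:+→2 13:+→3 … peak 3.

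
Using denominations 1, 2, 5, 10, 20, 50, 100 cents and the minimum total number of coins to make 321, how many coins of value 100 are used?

Greedy: take as many of the largest coin as possible, then repeat with the remainder.
321 − 3×100→21 − 1×20→1 − 1×1→0
Count of 100: 3

3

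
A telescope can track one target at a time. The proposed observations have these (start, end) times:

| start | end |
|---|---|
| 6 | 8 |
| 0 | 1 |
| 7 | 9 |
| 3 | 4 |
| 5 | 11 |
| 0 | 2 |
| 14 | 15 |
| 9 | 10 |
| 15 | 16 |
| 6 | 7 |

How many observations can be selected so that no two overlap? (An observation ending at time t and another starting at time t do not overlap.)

By end time: (0,1), (0,2), (3,4), (6,7), (6,8), (7,9), (9,10), (5,11), (14,15), (15,16).
Pick (0,1); next start ≥ 1 → (3,4); next start ≥ 4 → (6,7); next start ≥ 7 → (7,9); next start ≥ 9 → (9,10); next start ≥ 10 → (14,15); next start ≥ 15 → (15,16).
Selected 7 observations.

7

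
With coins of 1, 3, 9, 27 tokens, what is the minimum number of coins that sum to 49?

5

49 = 1×27 + 2×9 + 1×3 + 1×1
Total coins = 1 + 2 + 1 + 1 = 5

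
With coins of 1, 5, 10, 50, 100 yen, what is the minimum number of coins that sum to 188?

9

Greedy: take as many of the largest coin as possible, then repeat with the remainder.
188 = 1×100 + 1×50 + 3×10 + 1×5 + 3×1
Total coins = 1 + 1 + 3 + 1 + 3 = 9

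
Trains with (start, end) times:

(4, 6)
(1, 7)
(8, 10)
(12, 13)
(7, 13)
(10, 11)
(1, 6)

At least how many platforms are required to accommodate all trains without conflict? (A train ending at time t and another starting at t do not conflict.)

3

starts: [1, 1, 4, 7, 8, 10, 12]
ends:   [6, 6, 7, 10, 11, 13, 13]
s1→1 s1→2 s4→3  — peak 3.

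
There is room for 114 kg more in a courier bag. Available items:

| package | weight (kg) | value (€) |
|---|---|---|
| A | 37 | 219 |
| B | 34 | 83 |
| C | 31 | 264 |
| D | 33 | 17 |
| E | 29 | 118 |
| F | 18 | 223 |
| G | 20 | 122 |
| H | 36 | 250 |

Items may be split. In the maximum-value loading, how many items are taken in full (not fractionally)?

Sort by value per unit weight and fill in that order.
Order: F (223/18=12.39) > C (264/31=8.52) > H (250/36=6.94) > G (122/20=6.10) > A (219/37=5.92) > E (118/29=4.07) > B (83/34=2.44) > D (17/33=0.52)
Fill: take F (18 @ 223) → take C (31 @ 264) → take H (36 @ 250) → take G (20 @ 122) → take 9/37 of A → 53.27; 114/114 used.
4 item(s) taken whole; one partial (take 9/37 of A).

4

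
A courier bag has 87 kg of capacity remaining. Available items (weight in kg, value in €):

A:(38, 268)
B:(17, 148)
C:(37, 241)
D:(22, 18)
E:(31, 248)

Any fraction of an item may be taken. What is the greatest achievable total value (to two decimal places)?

670.51

Greedy by value/weight ratio, highest first.
Ratios (sorted): B 8.71, E 8.00, A 7.05, C 6.51, D 0.82
take B (17 @ 148); take E (31 @ 248); take A (38 @ 268); take 1/37 of C → 6.51. Capacity used 87/87.
Total value = 670.51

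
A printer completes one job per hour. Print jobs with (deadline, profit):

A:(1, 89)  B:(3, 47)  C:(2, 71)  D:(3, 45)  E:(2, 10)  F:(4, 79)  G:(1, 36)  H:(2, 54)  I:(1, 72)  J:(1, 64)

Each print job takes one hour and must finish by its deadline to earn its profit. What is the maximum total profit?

286

Take jobs in profit order; each goes to the latest open slot no later than its deadline.
Profit order: A=89 F=79 I=72 C=71 J=64 H=54 B=47 D=45 G=36 E=10
Assign: A→slot 1, F→slot 4, I skipped, C→slot 2, J skipped, H skipped, B→slot 3, D skipped, G skipped, E skipped.
Slots: [1:A] [2:C] [3:B] [4:F]
Profit = 89 + 71 + 47 + 79 = 286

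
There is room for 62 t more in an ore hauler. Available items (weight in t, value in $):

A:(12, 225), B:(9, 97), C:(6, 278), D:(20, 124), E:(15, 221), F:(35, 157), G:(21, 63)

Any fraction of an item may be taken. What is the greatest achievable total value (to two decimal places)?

945.00

Greedy by value/weight ratio, highest first.
Ratios (sorted): C 46.33, A 18.75, E 14.73, B 10.78, D 6.20, F 4.49, G 3.00
take C (6 @ 278); take A (12 @ 225); take E (15 @ 221); take B (9 @ 97); take D (20 @ 124). Capacity used 62/62.
Total value = 945.00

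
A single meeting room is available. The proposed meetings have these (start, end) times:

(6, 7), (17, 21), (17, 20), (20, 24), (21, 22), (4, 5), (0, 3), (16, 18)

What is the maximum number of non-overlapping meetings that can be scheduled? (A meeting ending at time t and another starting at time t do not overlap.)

Greedy by earliest finish: after sorting by end time, pick each interval compatible with the last pick.
Sorted by end: (0,3)  (4,5)  (6,7)  (16,18)  (17,20)  (17,21)  (21,22)  (20,24)
take (0,3); take (4,5); take (6,7); take (16,18); skip (17,20); skip (17,21); take (21,22).
Selected 5 meetings.

5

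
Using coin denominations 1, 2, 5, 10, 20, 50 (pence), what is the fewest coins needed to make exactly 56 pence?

3

Use the largest denomination that fits, subtract, and repeat.
56 = 1×50 + 1×5 + 1×1
Total coins = 1 + 1 + 1 = 3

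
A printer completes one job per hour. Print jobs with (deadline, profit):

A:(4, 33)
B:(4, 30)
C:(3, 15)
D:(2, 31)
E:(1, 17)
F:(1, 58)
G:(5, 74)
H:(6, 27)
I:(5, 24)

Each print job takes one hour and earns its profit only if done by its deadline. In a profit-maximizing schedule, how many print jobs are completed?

6

Take jobs in profit order; each goes to the latest open slot no later than its deadline.
By profit: G(d5,74), F(d1,58), A(d4,33), D(d2,31), B(d4,30), H(d6,27), I(d5,24), E(d1,17), C(d3,15)
G→slot 5; F→slot 1; A→slot 4; D→slot 2; B→slot 3; H→slot 6; I skipped; E skipped; C skipped.
6 of 9 scheduled.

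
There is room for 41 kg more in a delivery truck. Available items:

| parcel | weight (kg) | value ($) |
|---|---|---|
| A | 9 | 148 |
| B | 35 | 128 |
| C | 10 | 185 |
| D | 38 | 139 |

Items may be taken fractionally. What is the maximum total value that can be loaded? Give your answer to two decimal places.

Ratios (sorted): C 18.50, A 16.44, D 3.66, B 3.66
take C (10 @ 185); take A (9 @ 148); take 22/38 of D → 80.47. Capacity used 41/41.
Total value = 413.47

413.47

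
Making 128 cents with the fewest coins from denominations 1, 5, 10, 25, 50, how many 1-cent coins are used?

3

Use the largest denomination that fits, subtract, and repeat.
128 = 2×50 + 1×25 + 3×1
Count of 1: 3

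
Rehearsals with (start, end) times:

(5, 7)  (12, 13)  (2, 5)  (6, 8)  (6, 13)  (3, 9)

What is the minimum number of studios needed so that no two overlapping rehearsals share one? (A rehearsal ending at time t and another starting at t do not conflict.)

4

Events (time:±→running): 2:+→1 3:+→2 5:-→1 5:+→2 6:+→3 6:+→4 … peak 4.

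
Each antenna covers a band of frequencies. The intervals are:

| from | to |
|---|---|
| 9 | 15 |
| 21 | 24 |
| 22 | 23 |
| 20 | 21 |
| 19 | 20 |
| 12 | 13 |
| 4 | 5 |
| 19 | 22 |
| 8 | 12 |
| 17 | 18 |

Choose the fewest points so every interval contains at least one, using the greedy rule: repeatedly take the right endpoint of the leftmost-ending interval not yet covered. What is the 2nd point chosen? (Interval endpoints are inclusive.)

12

Sort by right endpoint; whenever an interval is uncovered, place a point at its right end.
Sorted: [4,5] [8,12] [12,13] [9,15] [17,18] [19,20] [20,21] [19,22] [22,23] [21,24]
{[4,5]} hit by 5; {[8,12],[12,13],[9,15]} hit by 12; {[17,18]} hit by 18; {[19,20],[20,21],[19,22]} hit by 20; {[22,23],[21,24]} hit by 23.
Points: 5, 12, 18, 20, 23 (5 total).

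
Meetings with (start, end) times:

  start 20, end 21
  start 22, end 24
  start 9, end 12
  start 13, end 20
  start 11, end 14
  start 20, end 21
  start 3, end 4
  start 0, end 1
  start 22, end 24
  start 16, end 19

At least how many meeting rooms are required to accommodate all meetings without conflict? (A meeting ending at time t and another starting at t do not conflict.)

2

Events (time:±→running): 0:+→1 1:-→0 3:+→1 4:-→0 9:+→1 11:+→2 … peak 2.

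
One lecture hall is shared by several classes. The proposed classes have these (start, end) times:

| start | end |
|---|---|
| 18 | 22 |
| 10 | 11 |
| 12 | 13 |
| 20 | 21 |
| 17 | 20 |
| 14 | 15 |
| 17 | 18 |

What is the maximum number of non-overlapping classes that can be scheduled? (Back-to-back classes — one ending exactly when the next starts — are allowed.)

Sorted by end: (10,11)  (12,13)  (14,15)  (17,18)  (17,20)  (20,21)  (18,22)
take (10,11); take (12,13); take (14,15); take (17,18); take (20,21); skip (18,22).
Selected 5 classes.

5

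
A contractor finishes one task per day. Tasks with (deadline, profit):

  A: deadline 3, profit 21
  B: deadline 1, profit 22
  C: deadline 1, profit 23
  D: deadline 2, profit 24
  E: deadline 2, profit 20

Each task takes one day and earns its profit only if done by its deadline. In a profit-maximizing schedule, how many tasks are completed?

By profit: D(d2,24), C(d1,23), B(d1,22), A(d3,21), E(d2,20)
D→slot 2; C→slot 1; B skipped; A→slot 3; E skipped.
3 of 5 scheduled.

3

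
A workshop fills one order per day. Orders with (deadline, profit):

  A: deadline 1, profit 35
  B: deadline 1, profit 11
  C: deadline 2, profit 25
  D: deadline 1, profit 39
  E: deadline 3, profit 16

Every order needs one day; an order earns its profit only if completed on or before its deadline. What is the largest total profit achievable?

Profit order: D=39 A=35 C=25 E=16 B=11
Assign: D→slot 1, A skipped, C→slot 2, E→slot 3, B skipped.
Slots: [1:D] [2:C] [3:E]
Profit = 39 + 25 + 16 = 80

80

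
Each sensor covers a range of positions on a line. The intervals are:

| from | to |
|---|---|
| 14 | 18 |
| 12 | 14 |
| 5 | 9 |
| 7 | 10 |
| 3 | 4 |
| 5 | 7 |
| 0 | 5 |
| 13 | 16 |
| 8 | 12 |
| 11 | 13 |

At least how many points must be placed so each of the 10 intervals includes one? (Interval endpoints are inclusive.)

4

Sorted: [3,4] [0,5] [5,7] [5,9] [7,10] [8,12] [11,13] [12,14] [13,16] [14,18]
{[3,4],[0,5]} hit by 4; {[5,7],[5,9],[7,10]} hit by 7; {[8,12],[11,13],[12,14]} hit by 12; {[13,16],[14,18]} hit by 16.
Points: 4, 7, 12, 16 (4 total).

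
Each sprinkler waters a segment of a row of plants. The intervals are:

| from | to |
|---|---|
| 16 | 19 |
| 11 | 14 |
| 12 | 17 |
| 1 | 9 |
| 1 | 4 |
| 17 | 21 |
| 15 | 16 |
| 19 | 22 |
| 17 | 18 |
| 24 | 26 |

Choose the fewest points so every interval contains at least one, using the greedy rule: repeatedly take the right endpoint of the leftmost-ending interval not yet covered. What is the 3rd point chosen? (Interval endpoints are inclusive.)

By right end: [1,4]  [1,9]  [11,14]  [15,16]  [12,17]  [17,18]  [16,19]  [17,21]  [19,22]  [24,26]
[1,4] uncovered → point at 4; [11,14] uncovered → point at 14; [15,16] uncovered → point at 16; [17,18] uncovered → point at 18; [19,22] uncovered → point at 22; [24,26] uncovered → point at 26.
Points: 4, 14, 16, 18, 22, 26 (6 total).

16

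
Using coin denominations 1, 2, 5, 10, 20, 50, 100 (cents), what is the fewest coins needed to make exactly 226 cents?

Greedy: take as many of the largest coin as possible, then repeat with the remainder.
226 − 2×100→26 − 1×20→6 − 1×5→1 − 1×1→0
Total coins = 2 + 1 + 1 + 1 = 5

5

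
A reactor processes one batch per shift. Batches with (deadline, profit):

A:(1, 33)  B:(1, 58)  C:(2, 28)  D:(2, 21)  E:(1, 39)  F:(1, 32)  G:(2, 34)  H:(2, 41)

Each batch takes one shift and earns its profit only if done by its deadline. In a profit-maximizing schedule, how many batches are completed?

2

By profit: B(d1,58), H(d2,41), E(d1,39), G(d2,34), A(d1,33), F(d1,32), C(d2,28), D(d2,21)
B→slot 1; H→slot 2; E skipped; G skipped; A skipped; F skipped; C skipped; D skipped.
2 of 8 scheduled.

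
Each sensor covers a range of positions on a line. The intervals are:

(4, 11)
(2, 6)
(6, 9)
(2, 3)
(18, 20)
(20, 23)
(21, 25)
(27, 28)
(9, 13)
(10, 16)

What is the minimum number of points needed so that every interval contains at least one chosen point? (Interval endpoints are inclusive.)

Sort by right endpoint; whenever an interval is uncovered, place a point at its right end.
By right end: [2,3]  [2,6]  [6,9]  [4,11]  [9,13]  [10,16]  [18,20]  [20,23]  [21,25]  [27,28]
[2,3] uncovered → point at 3; [6,9] uncovered → point at 9; [10,16] uncovered → point at 16; [18,20] uncovered → point at 20; [21,25] uncovered → point at 25; [27,28] uncovered → point at 28.
Points: 3, 9, 16, 20, 25, 28 (6 total).

6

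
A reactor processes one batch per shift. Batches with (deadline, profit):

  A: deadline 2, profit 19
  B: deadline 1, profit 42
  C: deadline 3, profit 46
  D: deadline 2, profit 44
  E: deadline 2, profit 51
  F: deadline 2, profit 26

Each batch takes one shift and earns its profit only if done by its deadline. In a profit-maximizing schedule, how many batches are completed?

Take jobs in profit order; each goes to the latest open slot no later than its deadline.
Profit order: E=51 C=46 D=44 B=42 F=26 A=19
Assign: E→slot 2, C→slot 3, D→slot 1, B skipped, F skipped, A skipped.
Slots: [1:D] [2:E] [3:C]
3 of 6 scheduled.

3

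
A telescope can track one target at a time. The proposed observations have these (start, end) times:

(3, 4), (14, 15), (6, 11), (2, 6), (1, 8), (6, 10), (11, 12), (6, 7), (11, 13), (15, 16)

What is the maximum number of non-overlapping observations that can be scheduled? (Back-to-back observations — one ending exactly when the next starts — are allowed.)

5

Sorted by end: (3,4)  (2,6)  (6,7)  (1,8)  (6,10)  (6,11)  (11,12)  (11,13)  (14,15)  (15,16)
take (3,4); skip (2,6); take (6,7); take (11,12); take (14,15); take (15,16).
Selected 5 observations.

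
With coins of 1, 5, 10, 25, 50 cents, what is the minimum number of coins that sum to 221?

221 − 4×50→21 − 2×10→1 − 1×1→0
Total coins = 4 + 2 + 1 = 7

7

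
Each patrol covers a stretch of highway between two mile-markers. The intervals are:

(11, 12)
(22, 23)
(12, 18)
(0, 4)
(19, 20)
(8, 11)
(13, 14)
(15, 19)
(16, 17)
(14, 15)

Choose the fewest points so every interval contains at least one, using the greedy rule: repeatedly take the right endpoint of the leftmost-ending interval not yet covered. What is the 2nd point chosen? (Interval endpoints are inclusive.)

11

Sort by right endpoint; whenever an interval is uncovered, place a point at its right end.
By right end: [0,4]  [8,11]  [11,12]  [13,14]  [14,15]  [16,17]  [12,18]  [15,19]  [19,20]  [22,23]
[0,4] uncovered → point at 4; [8,11] uncovered → point at 11; [13,14] uncovered → point at 14; [16,17] uncovered → point at 17; [19,20] uncovered → point at 20; [22,23] uncovered → point at 23.
Points: 4, 11, 14, 17, 20, 23 (6 total).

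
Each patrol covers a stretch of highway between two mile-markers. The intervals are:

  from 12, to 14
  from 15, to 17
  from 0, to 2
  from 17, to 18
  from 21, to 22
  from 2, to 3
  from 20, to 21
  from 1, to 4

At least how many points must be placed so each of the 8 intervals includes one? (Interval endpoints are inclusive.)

Sort by right endpoint; whenever an interval is uncovered, place a point at its right end.
Sorted: [0,2] [2,3] [1,4] [12,14] [15,17] [17,18] [20,21] [21,22]
{[0,2],[2,3],[1,4]} hit by 2; {[12,14]} hit by 14; {[15,17],[17,18]} hit by 17; {[20,21],[21,22]} hit by 21.
Points: 2, 14, 17, 21 (4 total).

4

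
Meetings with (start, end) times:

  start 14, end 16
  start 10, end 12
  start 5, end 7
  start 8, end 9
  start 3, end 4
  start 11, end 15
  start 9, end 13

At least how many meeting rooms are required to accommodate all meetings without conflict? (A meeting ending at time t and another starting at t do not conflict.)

starts: [3, 5, 8, 9, 10, 11, 14]
ends:   [4, 7, 9, 12, 13, 15, 16]
s3→1 e4→0 s5→1 e7→0 s8→1 e9→0 s9→1 s10→2 s11→3  — peak 3.

3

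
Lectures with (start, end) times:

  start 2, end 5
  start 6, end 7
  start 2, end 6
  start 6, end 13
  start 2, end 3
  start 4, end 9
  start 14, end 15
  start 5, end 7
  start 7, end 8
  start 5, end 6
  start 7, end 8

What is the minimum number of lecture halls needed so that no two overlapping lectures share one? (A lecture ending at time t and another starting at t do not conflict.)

starts: [2, 2, 2, 4, 5, 5, 6, 6, 7, 7, 14]
ends:   [3, 5, 6, 6, 7, 7, 8, 8, 9, 13, 15]
s2→1 s2→2 s2→3 e3→2 s4→3 e5→2 s5→3 s5→4  — peak 4.

4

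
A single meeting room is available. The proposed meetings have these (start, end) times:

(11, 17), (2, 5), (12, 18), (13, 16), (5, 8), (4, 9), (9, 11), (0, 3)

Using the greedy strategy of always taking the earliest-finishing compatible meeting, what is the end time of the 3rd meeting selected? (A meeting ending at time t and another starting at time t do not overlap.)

Sorted by end: (0,3)  (2,5)  (5,8)  (4,9)  (9,11)  (13,16)  (11,17)  (12,18)
take (0,3); skip (2,5); take (5,8); take (9,11); take (13,16); skip (12,18).
Selected: (0,3) (5,8) (9,11) (13,16)

11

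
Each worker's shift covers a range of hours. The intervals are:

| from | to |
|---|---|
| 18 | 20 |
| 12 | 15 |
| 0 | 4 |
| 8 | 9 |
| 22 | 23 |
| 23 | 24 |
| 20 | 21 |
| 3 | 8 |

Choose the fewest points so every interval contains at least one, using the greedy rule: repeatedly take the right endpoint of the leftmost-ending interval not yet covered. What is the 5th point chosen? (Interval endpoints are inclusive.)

Sort by right endpoint; whenever an interval is uncovered, place a point at its right end.
Sorted: [0,4] [3,8] [8,9] [12,15] [18,20] [20,21] [22,23] [23,24]
{[0,4],[3,8]} hit by 4; {[8,9]} hit by 9; {[12,15]} hit by 15; {[18,20],[20,21]} hit by 20; {[22,23],[23,24]} hit by 23.
Points: 4, 9, 15, 20, 23 (5 total).

23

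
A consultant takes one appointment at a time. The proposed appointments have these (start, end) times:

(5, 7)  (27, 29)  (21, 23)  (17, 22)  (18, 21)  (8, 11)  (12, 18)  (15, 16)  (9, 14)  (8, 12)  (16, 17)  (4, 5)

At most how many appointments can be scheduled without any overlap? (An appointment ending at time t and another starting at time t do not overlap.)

Sort by end time and greedily take each interval whose start is ≥ the last chosen end.
Sorted by end: (4,5)  (5,7)  (8,11)  (8,12)  (9,14)  (15,16)  (16,17)  (12,18)  (18,21)  (17,22)  (21,23)  (27,29)
take (4,5); take (5,7); take (8,11); skip (9,14); take (15,16); take (16,17); skip (12,18); take (18,21); skip (17,22); take (21,23); take (27,29).
Selected 8 appointments.

8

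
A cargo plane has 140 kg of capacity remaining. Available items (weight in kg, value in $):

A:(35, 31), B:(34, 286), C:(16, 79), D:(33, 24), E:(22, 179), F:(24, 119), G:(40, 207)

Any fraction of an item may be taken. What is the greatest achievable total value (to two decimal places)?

Order: B (286/34=8.41) > E (179/22=8.14) > G (207/40=5.17) > F (119/24=4.96) > C (79/16=4.94) > A (31/35=0.89) > D (24/33=0.73)
Fill: take B (34 @ 286) → take E (22 @ 179) → take G (40 @ 207) → take F (24 @ 119) → take C (16 @ 79) → take 4/35 of A → 3.54; 140/140 used.
Total value = 873.54

873.54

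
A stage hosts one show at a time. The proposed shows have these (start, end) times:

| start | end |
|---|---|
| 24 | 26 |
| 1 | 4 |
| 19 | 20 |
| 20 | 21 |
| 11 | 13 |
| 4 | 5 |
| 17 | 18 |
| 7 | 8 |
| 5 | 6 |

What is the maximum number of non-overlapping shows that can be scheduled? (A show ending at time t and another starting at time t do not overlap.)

By end time: (1,4), (4,5), (5,6), (7,8), (11,13), (17,18), (19,20), (20,21), (24,26).
Pick (1,4); next start ≥ 4 → (4,5); next start ≥ 5 → (5,6); next start ≥ 6 → (7,8); next start ≥ 8 → (11,13); next start ≥ 13 → (17,18); next start ≥ 18 → (19,20); next start ≥ 20 → (20,21); next start ≥ 21 → (24,26).
Selected 9 shows.

9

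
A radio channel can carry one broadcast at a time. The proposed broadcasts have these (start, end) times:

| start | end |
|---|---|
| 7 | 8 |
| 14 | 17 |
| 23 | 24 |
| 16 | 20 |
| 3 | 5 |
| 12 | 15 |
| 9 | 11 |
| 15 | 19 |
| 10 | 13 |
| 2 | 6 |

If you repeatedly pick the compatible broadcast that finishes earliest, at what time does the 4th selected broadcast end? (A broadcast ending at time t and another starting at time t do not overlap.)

Sorted by end: (3,5)  (2,6)  (7,8)  (9,11)  (10,13)  (12,15)  (14,17)  (15,19)  (16,20)  (23,24)
take (3,5); skip (2,6); take (7,8); take (9,11); take (12,15); take (15,19); take (23,24).
Selected: (3,5) (7,8) (9,11) (12,15) (15,19) (23,24)

15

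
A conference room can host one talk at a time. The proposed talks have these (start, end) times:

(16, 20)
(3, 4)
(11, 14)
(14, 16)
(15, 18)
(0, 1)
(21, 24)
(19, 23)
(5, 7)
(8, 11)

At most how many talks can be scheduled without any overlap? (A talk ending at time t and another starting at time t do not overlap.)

8

Greedy by earliest finish: after sorting by end time, pick each interval compatible with the last pick.
By end time: (0,1), (3,4), (5,7), (8,11), (11,14), (14,16), (15,18), (16,20), (19,23), (21,24).
Pick (0,1); next start ≥ 1 → (3,4); next start ≥ 4 → (5,7); next start ≥ 7 → (8,11); next start ≥ 11 → (11,14); next start ≥ 14 → (14,16); next start ≥ 16 → (16,20); next start ≥ 20 → (21,24).
Selected 8 talks.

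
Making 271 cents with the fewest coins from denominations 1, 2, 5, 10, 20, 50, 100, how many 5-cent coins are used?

0

Use the largest denomination that fits, subtract, and repeat.
271 − 2×100→71 − 1×50→21 − 1×20→1 − 1×1→0
Count of 5: 0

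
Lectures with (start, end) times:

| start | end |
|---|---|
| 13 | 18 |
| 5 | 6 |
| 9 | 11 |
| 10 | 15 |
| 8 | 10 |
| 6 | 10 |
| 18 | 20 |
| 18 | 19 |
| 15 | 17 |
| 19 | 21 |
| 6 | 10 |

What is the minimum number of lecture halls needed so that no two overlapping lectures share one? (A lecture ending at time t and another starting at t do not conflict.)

4

The answer is the maximum number of intervals overlapping at any instant.
starts: [5, 6, 6, 8, 9, 10, 13, 15, 18, 18, 19]
ends:   [6, 10, 10, 10, 11, 15, 17, 18, 19, 20, 21]
s5→1 e6→0 s6→1 s6→2 s8→3 s9→4  — peak 4.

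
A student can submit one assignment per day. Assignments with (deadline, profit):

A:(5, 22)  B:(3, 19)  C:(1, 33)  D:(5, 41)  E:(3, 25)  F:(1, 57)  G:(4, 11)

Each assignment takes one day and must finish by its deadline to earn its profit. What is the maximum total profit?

Sort by profit descending; place each in the latest free slot ≤ its deadline.
Profit order: F=57 D=41 C=33 E=25 A=22 B=19 G=11
Assign: F→slot 1, D→slot 5, C skipped, E→slot 3, A→slot 4, B→slot 2, G skipped.
Slots: [1:F] [2:B] [3:E] [4:A] [5:D]
Profit = 57 + 19 + 25 + 22 + 41 = 164

164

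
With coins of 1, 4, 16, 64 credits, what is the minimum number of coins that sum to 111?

9

Greedy: take as many of the largest coin as possible, then repeat with the remainder.
111 − 1×64→47 − 2×16→15 − 3×4→3 − 3×1→0
Total coins = 1 + 2 + 3 + 3 = 9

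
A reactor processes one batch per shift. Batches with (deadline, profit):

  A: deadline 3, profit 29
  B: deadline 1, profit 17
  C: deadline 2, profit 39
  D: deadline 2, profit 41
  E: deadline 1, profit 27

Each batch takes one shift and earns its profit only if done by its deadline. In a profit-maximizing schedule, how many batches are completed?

By profit: D(d2,41), C(d2,39), A(d3,29), E(d1,27), B(d1,17)
D→slot 2; C→slot 1; A→slot 3; E skipped; B skipped.
3 of 5 scheduled.

3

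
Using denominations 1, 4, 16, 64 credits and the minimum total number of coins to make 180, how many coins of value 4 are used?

180 − 2×64→52 − 3×16→4 − 1×4→0
Count of 4: 1

1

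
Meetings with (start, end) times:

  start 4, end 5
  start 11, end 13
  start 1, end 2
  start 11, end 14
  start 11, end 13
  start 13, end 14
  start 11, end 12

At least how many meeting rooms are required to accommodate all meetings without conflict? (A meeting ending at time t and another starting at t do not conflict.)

starts: [1, 4, 11, 11, 11, 11, 13]
ends:   [2, 5, 12, 13, 13, 14, 14]
s1→1 e2→0 s4→1 e5→0 s11→1 s11→2 s11→3 s11→4  — peak 4.

4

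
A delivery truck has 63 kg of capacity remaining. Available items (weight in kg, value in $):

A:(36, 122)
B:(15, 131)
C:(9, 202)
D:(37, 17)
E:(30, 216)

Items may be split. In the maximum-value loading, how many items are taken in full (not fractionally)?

Sort by value per unit weight and fill in that order.
Order: C (202/9=22.44) > B (131/15=8.73) > E (216/30=7.20) > A (122/36=3.39) > D (17/37=0.46)
Fill: take C (9 @ 202) → take B (15 @ 131) → take E (30 @ 216) → take 9/36 of A → 30.50; 63/63 used.
3 item(s) taken whole; one partial (take 9/36 of A).

3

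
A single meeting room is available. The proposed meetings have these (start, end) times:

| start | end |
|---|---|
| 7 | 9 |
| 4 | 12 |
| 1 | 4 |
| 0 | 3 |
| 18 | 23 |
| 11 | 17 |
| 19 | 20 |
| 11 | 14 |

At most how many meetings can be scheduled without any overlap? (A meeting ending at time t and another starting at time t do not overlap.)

By end time: (0,3), (1,4), (7,9), (4,12), (11,14), (11,17), (19,20), (18,23).
Pick (0,3); next start ≥ 3 → (7,9); next start ≥ 9 → (11,14); next start ≥ 14 → (19,20).
Selected 4 meetings.

4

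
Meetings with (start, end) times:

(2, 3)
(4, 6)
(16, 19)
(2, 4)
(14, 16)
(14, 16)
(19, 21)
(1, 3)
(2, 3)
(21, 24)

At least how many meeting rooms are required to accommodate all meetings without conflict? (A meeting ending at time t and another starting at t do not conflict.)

4

Events (time:±→running): 1:+→1 2:+→2 2:+→3 2:+→4 … peak 4.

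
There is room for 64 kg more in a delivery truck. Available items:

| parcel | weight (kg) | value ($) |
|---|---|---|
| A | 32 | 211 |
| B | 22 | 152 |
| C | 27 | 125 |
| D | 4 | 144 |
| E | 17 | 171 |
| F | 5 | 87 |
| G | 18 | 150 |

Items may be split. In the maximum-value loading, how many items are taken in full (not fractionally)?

Order: D (144/4=36.00) > F (87/5=17.40) > E (171/17=10.06) > G (150/18=8.33) > B (152/22=6.91) > A (211/32=6.59) > C (125/27=4.63)
Fill: take D (4 @ 144) → take F (5 @ 87) → take E (17 @ 171) → take G (18 @ 150) → take 20/22 of B → 138.18; 64/64 used.
4 item(s) taken whole; one partial (take 20/22 of B).

4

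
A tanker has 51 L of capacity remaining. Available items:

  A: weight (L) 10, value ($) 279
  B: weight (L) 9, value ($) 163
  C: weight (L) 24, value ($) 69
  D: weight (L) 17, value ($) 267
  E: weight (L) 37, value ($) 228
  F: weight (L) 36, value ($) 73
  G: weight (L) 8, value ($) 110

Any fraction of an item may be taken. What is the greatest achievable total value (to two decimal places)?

Greedy by value/weight ratio, highest first.
Order: A (279/10=27.90) > B (163/9=18.11) > D (267/17=15.71) > G (110/8=13.75) > E (228/37=6.16) > C (69/24=2.88) > F (73/36=2.03)
Fill: take A (10 @ 279) → take B (9 @ 163) → take D (17 @ 267) → take G (8 @ 110) → take 7/37 of E → 43.14; 51/51 used.
Total value = 862.14

862.14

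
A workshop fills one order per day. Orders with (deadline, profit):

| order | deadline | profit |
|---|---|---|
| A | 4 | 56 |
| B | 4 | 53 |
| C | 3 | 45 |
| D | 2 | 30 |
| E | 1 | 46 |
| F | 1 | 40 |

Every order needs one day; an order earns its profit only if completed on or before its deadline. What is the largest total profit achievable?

By profit: A(d4,56), B(d4,53), E(d1,46), C(d3,45), F(d1,40), D(d2,30)
A→slot 4; B→slot 3; E→slot 1; C→slot 2; F skipped; D skipped.
Profit = 46 + 45 + 53 + 56 = 200

200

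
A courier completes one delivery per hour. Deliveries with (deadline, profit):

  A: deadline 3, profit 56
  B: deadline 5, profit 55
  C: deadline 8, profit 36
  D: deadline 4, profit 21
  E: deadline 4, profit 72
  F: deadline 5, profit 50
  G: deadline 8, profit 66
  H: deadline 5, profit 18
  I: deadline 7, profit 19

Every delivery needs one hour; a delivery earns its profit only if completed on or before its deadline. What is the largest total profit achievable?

375

Profit order: E=72 G=66 A=56 B=55 F=50 C=36 D=21 I=19 H=18
Assign: E→slot 4, G→slot 8, A→slot 3, B→slot 5, F→slot 2, C→slot 7, D→slot 1, I→slot 6, H skipped.
Slots: [1:D] [2:F] [3:A] [4:E] [5:B] [6:I] [7:C] [8:G]
Profit = 21 + 50 + 56 + 72 + 55 + 19 + 36 + 66 = 375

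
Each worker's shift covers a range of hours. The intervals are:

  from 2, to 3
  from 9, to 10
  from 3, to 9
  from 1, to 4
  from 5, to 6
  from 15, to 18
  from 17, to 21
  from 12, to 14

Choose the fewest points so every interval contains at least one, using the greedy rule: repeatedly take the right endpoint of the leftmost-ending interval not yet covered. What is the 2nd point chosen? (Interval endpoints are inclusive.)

6

Sort by right endpoint; whenever an interval is uncovered, place a point at its right end.
Sorted: [2,3] [1,4] [5,6] [3,9] [9,10] [12,14] [15,18] [17,21]
{[2,3],[1,4]} hit by 3; {[5,6],[3,9]} hit by 6; {[9,10]} hit by 10; {[12,14]} hit by 14; {[15,18],[17,21]} hit by 18.
Points: 3, 6, 10, 14, 18 (5 total).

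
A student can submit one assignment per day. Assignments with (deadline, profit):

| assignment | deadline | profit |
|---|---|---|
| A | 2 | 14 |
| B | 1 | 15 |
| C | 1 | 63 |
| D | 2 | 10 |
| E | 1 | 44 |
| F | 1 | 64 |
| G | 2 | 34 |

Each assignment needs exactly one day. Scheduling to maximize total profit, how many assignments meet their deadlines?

Take jobs in profit order; each goes to the latest open slot no later than its deadline.
Profit order: F=64 C=63 E=44 G=34 B=15 A=14 D=10
Assign: F→slot 1, C skipped, E skipped, G→slot 2, B skipped, A skipped, D skipped.
Slots: [1:F] [2:G]
2 of 7 scheduled.

2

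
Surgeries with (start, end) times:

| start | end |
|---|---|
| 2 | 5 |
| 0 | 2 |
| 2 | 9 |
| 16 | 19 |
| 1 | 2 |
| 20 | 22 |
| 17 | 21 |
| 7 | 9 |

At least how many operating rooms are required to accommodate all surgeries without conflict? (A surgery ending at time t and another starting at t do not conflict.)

The answer is the maximum number of intervals overlapping at any instant.
starts: [0, 1, 2, 2, 7, 16, 17, 20]
ends:   [2, 2, 5, 9, 9, 19, 21, 22]
s0→1 s1→2  — peak 2.

2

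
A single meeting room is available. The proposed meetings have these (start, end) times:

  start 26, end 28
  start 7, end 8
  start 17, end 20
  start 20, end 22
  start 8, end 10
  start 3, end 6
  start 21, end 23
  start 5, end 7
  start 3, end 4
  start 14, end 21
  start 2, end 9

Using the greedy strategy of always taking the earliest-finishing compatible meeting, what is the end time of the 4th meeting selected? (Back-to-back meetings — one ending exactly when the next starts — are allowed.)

Order by finish time; keep every interval that doesn't clash with the previous kept one.
Sorted by end: (3,4)  (3,6)  (5,7)  (7,8)  (2,9)  (8,10)  (17,20)  (14,21)  (20,22)  (21,23)  (26,28)
take (3,4); take (5,7); take (7,8); take (8,10); take (17,20); take (20,22); take (26,28).
Selected: (3,4) (5,7) (7,8) (8,10) (17,20) (20,22) (26,28)

10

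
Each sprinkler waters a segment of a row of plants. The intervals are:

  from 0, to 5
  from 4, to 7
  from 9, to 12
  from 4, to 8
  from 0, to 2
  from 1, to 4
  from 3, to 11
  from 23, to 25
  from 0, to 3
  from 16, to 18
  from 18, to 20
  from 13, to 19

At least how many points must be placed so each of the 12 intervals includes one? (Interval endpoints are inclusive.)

5

Sorted: [0,2] [0,3] [1,4] [0,5] [4,7] [4,8] [3,11] [9,12] [16,18] [13,19] [18,20] [23,25]
{[0,2],[0,3],[1,4],[0,5]} hit by 2; {[4,7],[4,8],[3,11]} hit by 7; {[9,12]} hit by 12; {[16,18],[13,19],[18,20]} hit by 18; {[23,25]} hit by 25.
Points: 2, 7, 12, 18, 25 (5 total).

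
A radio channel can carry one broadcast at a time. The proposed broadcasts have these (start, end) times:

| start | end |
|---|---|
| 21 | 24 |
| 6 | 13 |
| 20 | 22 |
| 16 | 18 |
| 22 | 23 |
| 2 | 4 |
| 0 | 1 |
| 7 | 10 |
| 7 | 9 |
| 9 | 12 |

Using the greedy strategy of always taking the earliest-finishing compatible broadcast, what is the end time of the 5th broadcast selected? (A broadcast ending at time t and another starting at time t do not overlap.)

18

Sorted by end: (0,1)  (2,4)  (7,9)  (7,10)  (9,12)  (6,13)  (16,18)  (20,22)  (22,23)  (21,24)
take (0,1); take (2,4); take (7,9); take (9,12); skip (6,13); take (16,18); take (20,22); take (22,23).
Selected: (0,1) (2,4) (7,9) (9,12) (16,18) (20,22) (22,23)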